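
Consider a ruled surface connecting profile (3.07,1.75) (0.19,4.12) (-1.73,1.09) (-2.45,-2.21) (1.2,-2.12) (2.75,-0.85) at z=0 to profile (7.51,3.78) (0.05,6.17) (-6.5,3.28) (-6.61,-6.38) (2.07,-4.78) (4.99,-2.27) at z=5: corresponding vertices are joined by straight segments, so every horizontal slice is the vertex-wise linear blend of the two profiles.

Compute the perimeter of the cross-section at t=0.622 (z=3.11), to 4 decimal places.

Perimeter at t=0.622: 34.1445

Cross-section at t=0.622: each vertex is (1-t)·p0[i] + t·p1[i].
  v1: (1-0.622)·(3.07,1.75) + 0.622·(7.51,3.78) = (5.8317,3.0127)
  v2: (1-0.622)·(0.19,4.12) + 0.622·(0.05,6.17) = (0.1029,5.3951)
  v3: (1-0.622)·(-1.73,1.09) + 0.622·(-6.5,3.28) = (-4.6969,2.4522)
  v4: (1-0.622)·(-2.45,-2.21) + 0.622·(-6.61,-6.38) = (-5.0375,-4.8037)
  v5: (1-0.622)·(1.2,-2.12) + 0.622·(2.07,-4.78) = (1.7411,-3.7745)
  v6: (1-0.622)·(2.75,-0.85) + 0.622·(4.99,-2.27) = (4.1433,-1.7332)
Perimeter = Σ |v_{i+1} − v_i|:
  edge 1→2: √(-5.7288² + 2.3824²) = 6.2044 (running 6.2044)
  edge 2→3: √(-4.7999² + -2.9429²) = 5.6302 (running 11.8346)
  edge 3→4: √(-0.3406² + -7.2559²) = 7.2639 (running 19.0985)
  edge 4→5: √(6.7787² + 1.0292²) = 6.8563 (running 25.9549)
  edge 5→6: √(2.4021² + 2.0413²) = 3.1523 (running 29.1072)
  edge 6→1: √(1.6884² + 4.7459²) = 5.0373 (running 34.1445)
Perimeter = 34.1445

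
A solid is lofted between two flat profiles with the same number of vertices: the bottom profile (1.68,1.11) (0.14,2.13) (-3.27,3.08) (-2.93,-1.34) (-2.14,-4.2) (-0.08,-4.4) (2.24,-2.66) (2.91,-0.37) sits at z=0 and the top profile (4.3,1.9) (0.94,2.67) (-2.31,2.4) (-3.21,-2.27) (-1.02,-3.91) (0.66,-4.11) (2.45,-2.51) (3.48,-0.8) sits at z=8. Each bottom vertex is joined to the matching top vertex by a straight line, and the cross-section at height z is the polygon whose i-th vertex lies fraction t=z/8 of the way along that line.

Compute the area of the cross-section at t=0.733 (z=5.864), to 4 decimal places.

Cross-section at t=0.733: each vertex is (1-t)·p0[i] + t·p1[i].
  v1: (1-0.733)·(1.68,1.11) + 0.733·(4.3,1.9) = (3.6005,1.6891)
  v2: (1-0.733)·(0.14,2.13) + 0.733·(0.94,2.67) = (0.7264,2.5258)
  v3: (1-0.733)·(-3.27,3.08) + 0.733·(-2.31,2.4) = (-2.5663,2.5816)
  v4: (1-0.733)·(-2.93,-1.34) + 0.733·(-3.21,-2.27) = (-3.1352,-2.0217)
  v5: (1-0.733)·(-2.14,-4.2) + 0.733·(-1.02,-3.91) = (-1.3190,-3.9874)
  v6: (1-0.733)·(-0.08,-4.4) + 0.733·(0.66,-4.11) = (0.4624,-4.1874)
  v7: (1-0.733)·(2.24,-2.66) + 0.733·(2.45,-2.51) = (2.3939,-2.5500)
  v8: (1-0.733)·(2.91,-0.37) + 0.733·(3.48,-0.8) = (3.3278,-0.6852)
Shoelace sum Σ(x_i·y_{i+1} − x_{i+1}·y_i):
  i=1: 3.6005·2.5258 − 0.7264·1.6891 = +7.8672 (running +7.8672)
  i=2: 0.7264·2.5816 − -2.5663·2.5258 = +8.3573 (running +16.2245)
  i=3: -2.5663·-2.0217 − -3.1352·2.5816 = +13.2821 (running +29.5066)
  i=4: -3.1352·-3.9874 − -1.3190·-2.0217 = +9.8349 (running +39.3415)
  i=5: -1.3190·-4.1874 − 0.4624·-3.9874 = +7.3673 (running +46.7087)
  i=6: 0.4624·-2.5500 − 2.3939·-4.1874 = +8.8452 (running +55.5539)
  i=7: 2.3939·-0.6852 − 3.3278·-2.5500 = +6.8458 (running +62.3997)
  i=8: 3.3278·1.6891 − 3.6005·-0.6852 = +8.0879 (running +70.4876)
Area = |Σ|/2 = |70.4876|/2 = 35.2438

Area at t=0.733: 35.2438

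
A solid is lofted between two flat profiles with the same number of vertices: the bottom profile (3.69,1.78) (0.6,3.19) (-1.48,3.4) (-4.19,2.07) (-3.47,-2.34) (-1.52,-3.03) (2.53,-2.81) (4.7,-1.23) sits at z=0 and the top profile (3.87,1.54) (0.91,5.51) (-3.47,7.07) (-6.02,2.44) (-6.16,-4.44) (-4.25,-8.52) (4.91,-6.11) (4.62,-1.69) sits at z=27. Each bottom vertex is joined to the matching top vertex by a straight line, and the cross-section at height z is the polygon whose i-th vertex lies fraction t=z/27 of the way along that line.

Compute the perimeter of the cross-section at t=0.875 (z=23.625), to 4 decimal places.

Perimeter at t=0.875: 40.8164

Cross-section at t=0.875: each vertex is (1-t)·p0[i] + t·p1[i].
  v1: (1-0.875)·(3.69,1.78) + 0.875·(3.87,1.54) = (3.8475,1.5700)
  v2: (1-0.875)·(0.6,3.19) + 0.875·(0.91,5.51) = (0.8712,5.2200)
  v3: (1-0.875)·(-1.48,3.4) + 0.875·(-3.47,7.07) = (-3.2213,6.6113)
  v4: (1-0.875)·(-4.19,2.07) + 0.875·(-6.02,2.44) = (-5.7912,2.3937)
  v5: (1-0.875)·(-3.47,-2.34) + 0.875·(-6.16,-4.44) = (-5.8238,-4.1775)
  v6: (1-0.875)·(-1.52,-3.03) + 0.875·(-4.25,-8.52) = (-3.9087,-7.8338)
  v7: (1-0.875)·(2.53,-2.81) + 0.875·(4.91,-6.11) = (4.6125,-5.6975)
  v8: (1-0.875)·(4.7,-1.23) + 0.875·(4.62,-1.69) = (4.6300,-1.6325)
Perimeter = Σ |v_{i+1} − v_i|:
  edge 1→2: √(-2.9763² + 3.6500²) = 4.7096 (running 4.7096)
  edge 2→3: √(-4.0925² + 1.3913²) = 4.3225 (running 9.0321)
  edge 3→4: √(-2.5700² + -4.2175²) = 4.9388 (running 13.9710)
  edge 4→5: √(-0.0325² + -6.5713²) = 6.5713 (running 20.5423)
  edge 5→6: √(1.9150² + -3.6562²) = 4.1274 (running 24.6697)
  edge 6→7: √(8.5213² + 2.1362²) = 8.7849 (running 33.4547)
  edge 7→8: √(0.0175² + 4.0650²) = 4.0650 (running 37.5197)
  edge 8→1: √(-0.7825² + 3.2025²) = 3.2967 (running 40.8164)
Perimeter = 40.8164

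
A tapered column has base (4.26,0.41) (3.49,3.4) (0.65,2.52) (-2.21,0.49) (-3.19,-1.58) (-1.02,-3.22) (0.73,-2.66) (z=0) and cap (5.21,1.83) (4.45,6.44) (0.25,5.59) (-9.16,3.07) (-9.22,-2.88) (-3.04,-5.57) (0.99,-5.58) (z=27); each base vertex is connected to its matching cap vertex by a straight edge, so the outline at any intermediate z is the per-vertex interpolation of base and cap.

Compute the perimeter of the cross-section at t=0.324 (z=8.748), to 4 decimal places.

Perimeter at t=0.324: 28.1829

Cross-section at t=0.324: each vertex is (1-t)·p0[i] + t·p1[i].
  v1: (1-0.324)·(4.26,0.41) + 0.324·(5.21,1.83) = (4.5678,0.8701)
  v2: (1-0.324)·(3.49,3.4) + 0.324·(4.45,6.44) = (3.8010,4.3850)
  v3: (1-0.324)·(0.65,2.52) + 0.324·(0.25,5.59) = (0.5204,3.5147)
  v4: (1-0.324)·(-2.21,0.49) + 0.324·(-9.16,3.07) = (-4.4618,1.3259)
  v5: (1-0.324)·(-3.19,-1.58) + 0.324·(-9.22,-2.88) = (-5.1437,-2.0012)
  v6: (1-0.324)·(-1.02,-3.22) + 0.324·(-3.04,-5.57) = (-1.6745,-3.9814)
  v7: (1-0.324)·(0.73,-2.66) + 0.324·(0.99,-5.58) = (0.8142,-3.6061)
Perimeter = Σ |v_{i+1} − v_i|:
  edge 1→2: √(-0.7668² + 3.5149²) = 3.5975 (running 3.5975)
  edge 2→3: √(-3.2806² + -0.8703²) = 3.3941 (running 6.9917)
  edge 3→4: √(-4.9822² + -2.1888²) = 5.4418 (running 12.4334)
  edge 4→5: √(-0.6819² + -3.3271²) = 3.3963 (running 15.8297)
  edge 5→6: √(3.4692² + -1.9802²) = 3.9946 (running 19.8243)
  edge 6→7: √(2.4887² + 0.3753²) = 2.5169 (running 22.3412)
  edge 7→1: √(3.7536² + 4.4762²) = 5.8417 (running 28.1829)
Perimeter = 28.1829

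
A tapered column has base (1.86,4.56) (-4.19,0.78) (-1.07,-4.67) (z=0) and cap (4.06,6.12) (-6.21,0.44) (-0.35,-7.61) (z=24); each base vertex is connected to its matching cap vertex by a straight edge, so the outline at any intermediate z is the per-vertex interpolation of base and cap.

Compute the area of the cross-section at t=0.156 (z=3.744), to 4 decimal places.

Area at t=0.156: 26.8710

Cross-section at t=0.156: each vertex is (1-t)·p0[i] + t·p1[i].
  v1: (1-0.156)·(1.86,4.56) + 0.156·(4.06,6.12) = (2.2032,4.8034)
  v2: (1-0.156)·(-4.19,0.78) + 0.156·(-6.21,0.44) = (-4.5051,0.7270)
  v3: (1-0.156)·(-1.07,-4.67) + 0.156·(-0.35,-7.61) = (-0.9577,-5.1286)
Shoelace sum Σ(x_i·y_{i+1} − x_{i+1}·y_i):
  i=1: 2.2032·0.7270 − -4.5051·4.8034 = +23.2414 (running +23.2414)
  i=2: -4.5051·-5.1286 − -0.9577·0.7270 = +23.8013 (running +47.0427)
  i=3: -0.9577·4.8034 − 2.2032·-5.1286 = +6.6993 (running +53.7420)
Area = |Σ|/2 = |53.7420|/2 = 26.8710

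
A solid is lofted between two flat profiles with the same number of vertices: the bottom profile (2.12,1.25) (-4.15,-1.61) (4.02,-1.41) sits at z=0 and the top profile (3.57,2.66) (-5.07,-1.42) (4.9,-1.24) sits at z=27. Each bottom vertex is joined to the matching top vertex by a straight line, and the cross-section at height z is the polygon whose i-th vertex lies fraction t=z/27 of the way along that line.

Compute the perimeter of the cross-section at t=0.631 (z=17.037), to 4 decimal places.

Cross-section at t=0.631: each vertex is (1-t)·p0[i] + t·p1[i].
  v1: (1-0.631)·(2.12,1.25) + 0.631·(3.57,2.66) = (3.0349,2.1397)
  v2: (1-0.631)·(-4.15,-1.61) + 0.631·(-5.07,-1.42) = (-4.7305,-1.4901)
  v3: (1-0.631)·(4.02,-1.41) + 0.631·(4.9,-1.24) = (4.5753,-1.3027)
Perimeter = Σ |v_{i+1} − v_i|:
  edge 1→2: √(-7.7655² + -3.6298²) = 8.5719 (running 8.5719)
  edge 2→3: √(9.3058² + 0.1874²) = 9.3077 (running 17.8796)
  edge 3→1: √(-1.5403² + 3.4424²) = 3.7713 (running 21.6510)
Perimeter = 21.6510

Perimeter at t=0.631: 21.6510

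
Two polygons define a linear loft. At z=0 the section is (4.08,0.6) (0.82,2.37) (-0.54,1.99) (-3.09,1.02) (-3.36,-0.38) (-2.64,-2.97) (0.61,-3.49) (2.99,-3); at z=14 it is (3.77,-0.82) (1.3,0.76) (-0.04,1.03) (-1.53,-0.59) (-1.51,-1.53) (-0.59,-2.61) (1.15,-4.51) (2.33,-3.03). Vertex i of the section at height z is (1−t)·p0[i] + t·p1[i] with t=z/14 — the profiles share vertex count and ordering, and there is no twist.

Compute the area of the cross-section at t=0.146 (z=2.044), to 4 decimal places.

Cross-section at t=0.146: each vertex is (1-t)·p0[i] + t·p1[i].
  v1: (1-0.146)·(4.08,0.6) + 0.146·(3.77,-0.82) = (4.0347,0.3927)
  v2: (1-0.146)·(0.82,2.37) + 0.146·(1.3,0.76) = (0.8901,2.1349)
  v3: (1-0.146)·(-0.54,1.99) + 0.146·(-0.04,1.03) = (-0.4670,1.8498)
  v4: (1-0.146)·(-3.09,1.02) + 0.146·(-1.53,-0.59) = (-2.8622,0.7849)
  v5: (1-0.146)·(-3.36,-0.38) + 0.146·(-1.51,-1.53) = (-3.0899,-0.5479)
  v6: (1-0.146)·(-2.64,-2.97) + 0.146·(-0.59,-2.61) = (-2.3407,-2.9174)
  v7: (1-0.146)·(0.61,-3.49) + 0.146·(1.15,-4.51) = (0.6888,-3.6389)
  v8: (1-0.146)·(2.99,-3) + 0.146·(2.33,-3.03) = (2.8936,-3.0044)
Shoelace sum Σ(x_i·y_{i+1} − x_{i+1}·y_i):
  i=1: 4.0347·2.1349 − 0.8901·0.3927 = +8.2644 (running +8.2644)
  i=2: 0.8901·1.8498 − -0.4670·2.1349 = +2.6435 (running +10.9079)
  i=3: -0.4670·0.7849 − -2.8622·1.8498 = +4.9281 (running +15.8361)
  i=4: -2.8622·-0.5479 − -3.0899·0.7849 = +3.9936 (running +19.8297)
  i=5: -3.0899·-2.9174 − -2.3407·-0.5479 = +7.7321 (running +27.5618)
  i=6: -2.3407·-3.6389 − 0.6888·-2.9174 = +10.5273 (running +38.0891)
  i=7: 0.6888·-3.0044 − 2.8936·-3.6389 = +8.4602 (running +46.5492)
  i=8: 2.8936·0.3927 − 4.0347·-3.0044 = +13.2582 (running +59.8074)
Area = |Σ|/2 = |59.8074|/2 = 29.9037

Area at t=0.146: 29.9037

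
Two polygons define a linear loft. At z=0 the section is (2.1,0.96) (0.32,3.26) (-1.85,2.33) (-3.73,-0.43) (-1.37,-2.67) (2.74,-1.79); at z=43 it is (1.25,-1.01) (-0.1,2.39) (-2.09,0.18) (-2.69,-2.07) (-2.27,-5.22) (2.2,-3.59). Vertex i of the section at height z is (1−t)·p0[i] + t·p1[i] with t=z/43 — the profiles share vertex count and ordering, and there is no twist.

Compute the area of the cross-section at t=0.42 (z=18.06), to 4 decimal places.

Area at t=0.42: 23.3737

Cross-section at t=0.42: each vertex is (1-t)·p0[i] + t·p1[i].
  v1: (1-0.42)·(2.1,0.96) + 0.42·(1.25,-1.01) = (1.7430,0.1326)
  v2: (1-0.42)·(0.32,3.26) + 0.42·(-0.1,2.39) = (0.1436,2.8946)
  v3: (1-0.42)·(-1.85,2.33) + 0.42·(-2.09,0.18) = (-1.9508,1.4270)
  v4: (1-0.42)·(-3.73,-0.43) + 0.42·(-2.69,-2.07) = (-3.2932,-1.1188)
  v5: (1-0.42)·(-1.37,-2.67) + 0.42·(-2.27,-5.22) = (-1.7480,-3.7410)
  v6: (1-0.42)·(2.74,-1.79) + 0.42·(2.2,-3.59) = (2.5132,-2.5460)
Shoelace sum Σ(x_i·y_{i+1} − x_{i+1}·y_i):
  i=1: 1.7430·2.8946 − 0.1436·0.1326 = +5.0262 (running +5.0262)
  i=2: 0.1436·1.4270 − -1.9508·2.8946 = +5.8517 (running +10.8779)
  i=3: -1.9508·-1.1188 − -3.2932·1.4270 = +6.8820 (running +17.7599)
  i=4: -3.2932·-3.7410 − -1.7480·-1.1188 = +10.3642 (running +28.1241)
  i=5: -1.7480·-2.5460 − 2.5132·-3.7410 = +13.8523 (running +41.9764)
  i=6: 2.5132·0.1326 − 1.7430·-2.5460 = +4.7709 (running +46.7473)
Area = |Σ|/2 = |46.7473|/2 = 23.3737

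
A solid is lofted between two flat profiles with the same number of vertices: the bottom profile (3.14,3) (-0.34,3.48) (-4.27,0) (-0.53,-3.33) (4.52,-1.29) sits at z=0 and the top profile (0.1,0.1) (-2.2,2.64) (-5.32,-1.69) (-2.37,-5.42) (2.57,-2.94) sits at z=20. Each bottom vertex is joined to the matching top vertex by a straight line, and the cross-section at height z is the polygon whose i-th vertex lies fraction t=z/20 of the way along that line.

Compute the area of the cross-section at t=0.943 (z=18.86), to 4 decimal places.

Area at t=0.943: 32.5936

Cross-section at t=0.943: each vertex is (1-t)·p0[i] + t·p1[i].
  v1: (1-0.943)·(3.14,3) + 0.943·(0.1,0.1) = (0.2733,0.2653)
  v2: (1-0.943)·(-0.34,3.48) + 0.943·(-2.2,2.64) = (-2.0940,2.6879)
  v3: (1-0.943)·(-4.27,0) + 0.943·(-5.32,-1.69) = (-5.2601,-1.5937)
  v4: (1-0.943)·(-0.53,-3.33) + 0.943·(-2.37,-5.42) = (-2.2651,-5.3009)
  v5: (1-0.943)·(4.52,-1.29) + 0.943·(2.57,-2.94) = (2.6812,-2.8459)
Shoelace sum Σ(x_i·y_{i+1} − x_{i+1}·y_i):
  i=1: 0.2733·2.6879 − -2.0940·0.2653 = +1.2901 (running +1.2901)
  i=2: -2.0940·-1.5937 − -5.2601·2.6879 = +17.4758 (running +18.7658)
  i=3: -5.2601·-5.3009 − -2.2651·-1.5937 = +24.2735 (running +43.0394)
  i=4: -2.2651·-2.8459 − 2.6812·-5.3009 = +20.6588 (running +63.6982)
  i=5: 2.6812·0.2653 − 0.2733·-2.8459 = +1.4891 (running +65.1873)
Area = |Σ|/2 = |65.1873|/2 = 32.5936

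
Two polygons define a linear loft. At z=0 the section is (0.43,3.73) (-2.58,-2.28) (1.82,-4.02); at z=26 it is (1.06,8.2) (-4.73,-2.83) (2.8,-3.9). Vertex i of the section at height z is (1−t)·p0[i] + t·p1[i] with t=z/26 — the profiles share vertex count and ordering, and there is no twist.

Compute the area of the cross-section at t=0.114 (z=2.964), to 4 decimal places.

Area at t=0.114: 18.4227

Cross-section at t=0.114: each vertex is (1-t)·p0[i] + t·p1[i].
  v1: (1-0.114)·(0.43,3.73) + 0.114·(1.06,8.2) = (0.5018,4.2396)
  v2: (1-0.114)·(-2.58,-2.28) + 0.114·(-4.73,-2.83) = (-2.8251,-2.3427)
  v3: (1-0.114)·(1.82,-4.02) + 0.114·(2.8,-3.9) = (1.9317,-4.0063)
Shoelace sum Σ(x_i·y_{i+1} − x_{i+1}·y_i):
  i=1: 0.5018·-2.3427 − -2.8251·4.2396 = +10.8016 (running +10.8016)
  i=2: -2.8251·-4.0063 − 1.9317·-2.3427 = +15.8437 (running +26.6453)
  i=3: 1.9317·4.2396 − 0.5018·-4.0063 = +10.2001 (running +36.8455)
Area = |Σ|/2 = |36.8455|/2 = 18.4227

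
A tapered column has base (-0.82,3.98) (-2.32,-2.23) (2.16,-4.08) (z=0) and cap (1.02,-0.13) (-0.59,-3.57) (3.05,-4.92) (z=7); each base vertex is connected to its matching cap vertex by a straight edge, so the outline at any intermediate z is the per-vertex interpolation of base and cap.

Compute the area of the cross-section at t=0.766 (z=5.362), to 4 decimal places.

Cross-section at t=0.766: each vertex is (1-t)·p0[i] + t·p1[i].
  v1: (1-0.766)·(-0.82,3.98) + 0.766·(1.02,-0.13) = (0.5894,0.8317)
  v2: (1-0.766)·(-2.32,-2.23) + 0.766·(-0.59,-3.57) = (-0.9948,-3.2564)
  v3: (1-0.766)·(2.16,-4.08) + 0.766·(3.05,-4.92) = (2.8417,-4.7234)
Shoelace sum Σ(x_i·y_{i+1} − x_{i+1}·y_i):
  i=1: 0.5894·-3.2564 − -0.9948·0.8317 = -1.0920 (running -1.0920)
  i=2: -0.9948·-4.7234 − 2.8417·-3.2564 = +13.9529 (running +12.8609)
  i=3: 2.8417·0.8317 − 0.5894·-4.7234 = +5.1478 (running +18.0087)
Area = |Σ|/2 = |18.0087|/2 = 9.0043

Area at t=0.766: 9.0043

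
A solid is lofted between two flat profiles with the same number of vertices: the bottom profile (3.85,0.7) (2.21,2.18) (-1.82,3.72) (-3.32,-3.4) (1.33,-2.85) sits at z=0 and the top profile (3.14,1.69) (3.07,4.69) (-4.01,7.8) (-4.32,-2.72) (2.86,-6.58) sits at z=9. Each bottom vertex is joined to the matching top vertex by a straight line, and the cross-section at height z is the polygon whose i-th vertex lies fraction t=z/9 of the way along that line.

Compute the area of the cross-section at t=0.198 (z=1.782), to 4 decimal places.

Cross-section at t=0.198: each vertex is (1-t)·p0[i] + t·p1[i].
  v1: (1-0.198)·(3.85,0.7) + 0.198·(3.14,1.69) = (3.7094,0.8960)
  v2: (1-0.198)·(2.21,2.18) + 0.198·(3.07,4.69) = (2.3803,2.6770)
  v3: (1-0.198)·(-1.82,3.72) + 0.198·(-4.01,7.8) = (-2.2536,4.5278)
  v4: (1-0.198)·(-3.32,-3.4) + 0.198·(-4.32,-2.72) = (-3.5180,-3.2654)
  v5: (1-0.198)·(1.33,-2.85) + 0.198·(2.86,-6.58) = (1.6329,-3.5885)
Shoelace sum Σ(x_i·y_{i+1} − x_{i+1}·y_i):
  i=1: 3.7094·2.6770 − 2.3803·0.8960 = +7.7973 (running +7.7973)
  i=2: 2.3803·4.5278 − -2.2536·2.6770 = +16.8104 (running +24.6077)
  i=3: -2.2536·-3.2654 − -3.5180·4.5278 = +23.2878 (running +47.8955)
  i=4: -3.5180·-3.5885 − 1.6329·-3.2654 = +17.9566 (running +65.8521)
  i=5: 1.6329·0.8960 − 3.7094·-3.5885 = +14.7745 (running +80.6267)
Area = |Σ|/2 = |80.6267|/2 = 40.3133

Area at t=0.198: 40.3133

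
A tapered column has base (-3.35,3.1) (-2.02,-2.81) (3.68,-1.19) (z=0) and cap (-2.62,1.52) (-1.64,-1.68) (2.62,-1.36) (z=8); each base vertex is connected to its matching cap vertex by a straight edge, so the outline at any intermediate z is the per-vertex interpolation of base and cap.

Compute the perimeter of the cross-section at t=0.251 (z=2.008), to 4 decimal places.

Cross-section at t=0.251: each vertex is (1-t)·p0[i] + t·p1[i].
  v1: (1-0.251)·(-3.35,3.1) + 0.251·(-2.62,1.52) = (-3.1668,2.7034)
  v2: (1-0.251)·(-2.02,-2.81) + 0.251·(-1.64,-1.68) = (-1.9246,-2.5264)
  v3: (1-0.251)·(3.68,-1.19) + 0.251·(2.62,-1.36) = (3.4139,-1.2327)
Perimeter = Σ |v_{i+1} − v_i|:
  edge 1→2: √(1.2422² + -5.2298²) = 5.3753 (running 5.3753)
  edge 2→3: √(5.3386² + 1.2937²) = 5.4931 (running 10.8684)
  edge 3→1: √(-6.5807² + 3.9361²) = 7.6680 (running 18.5364)
Perimeter = 18.5364

Perimeter at t=0.251: 18.5364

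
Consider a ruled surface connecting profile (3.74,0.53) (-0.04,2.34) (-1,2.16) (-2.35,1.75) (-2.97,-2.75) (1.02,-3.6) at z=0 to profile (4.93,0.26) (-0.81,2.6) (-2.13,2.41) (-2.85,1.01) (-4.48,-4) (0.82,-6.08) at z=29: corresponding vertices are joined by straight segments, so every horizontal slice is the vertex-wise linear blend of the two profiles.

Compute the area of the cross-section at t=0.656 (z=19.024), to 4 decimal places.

Cross-section at t=0.656: each vertex is (1-t)·p0[i] + t·p1[i].
  v1: (1-0.656)·(3.74,0.53) + 0.656·(4.93,0.26) = (4.5206,0.3529)
  v2: (1-0.656)·(-0.04,2.34) + 0.656·(-0.81,2.6) = (-0.5451,2.5106)
  v3: (1-0.656)·(-1,2.16) + 0.656·(-2.13,2.41) = (-1.7413,2.3240)
  v4: (1-0.656)·(-2.35,1.75) + 0.656·(-2.85,1.01) = (-2.6780,1.2646)
  v5: (1-0.656)·(-2.97,-2.75) + 0.656·(-4.48,-4) = (-3.9606,-3.5700)
  v6: (1-0.656)·(1.02,-3.6) + 0.656·(0.82,-6.08) = (0.8888,-5.2269)
Shoelace sum Σ(x_i·y_{i+1} − x_{i+1}·y_i):
  i=1: 4.5206·2.5106 − -0.5451·0.3529 = +11.5417 (running +11.5417)
  i=2: -0.5451·2.3240 − -1.7413·2.5106 = +3.1047 (running +14.6464)
  i=3: -1.7413·1.2646 − -2.6780·2.3240 = +4.0217 (running +18.6681)
  i=4: -2.6780·-3.5700 − -3.9606·1.2646 = +14.5688 (running +33.2370)
  i=5: -3.9606·-5.2269 − 0.8888·-3.5700 = +23.8744 (running +57.1114)
  i=6: 0.8888·0.3529 − 4.5206·-5.2269 = +23.9425 (running +81.0538)
Area = |Σ|/2 = |81.0538|/2 = 40.5269

Area at t=0.656: 40.5269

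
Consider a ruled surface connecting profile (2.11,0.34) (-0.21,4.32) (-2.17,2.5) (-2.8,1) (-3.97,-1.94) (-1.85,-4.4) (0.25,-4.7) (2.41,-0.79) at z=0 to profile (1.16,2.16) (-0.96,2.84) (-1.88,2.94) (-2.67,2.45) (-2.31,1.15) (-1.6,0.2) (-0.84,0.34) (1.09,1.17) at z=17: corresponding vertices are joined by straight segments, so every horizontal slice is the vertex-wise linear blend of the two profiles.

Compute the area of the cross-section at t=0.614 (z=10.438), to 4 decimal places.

Cross-section at t=0.614: each vertex is (1-t)·p0[i] + t·p1[i].
  v1: (1-0.614)·(2.11,0.34) + 0.614·(1.16,2.16) = (1.5267,1.4575)
  v2: (1-0.614)·(-0.21,4.32) + 0.614·(-0.96,2.84) = (-0.6705,3.4113)
  v3: (1-0.614)·(-2.17,2.5) + 0.614·(-1.88,2.94) = (-1.9919,2.7702)
  v4: (1-0.614)·(-2.8,1) + 0.614·(-2.67,2.45) = (-2.7202,1.8903)
  v5: (1-0.614)·(-3.97,-1.94) + 0.614·(-2.31,1.15) = (-2.9508,-0.0427)
  v6: (1-0.614)·(-1.85,-4.4) + 0.614·(-1.6,0.2) = (-1.6965,-1.5756)
  v7: (1-0.614)·(0.25,-4.7) + 0.614·(-0.84,0.34) = (-0.4193,-1.6054)
  v8: (1-0.614)·(2.41,-0.79) + 0.614·(1.09,1.17) = (1.5995,0.4134)
Shoelace sum Σ(x_i·y_{i+1} − x_{i+1}·y_i):
  i=1: 1.5267·3.4113 − -0.6705·1.4575 = +6.1852 (running +6.1852)
  i=2: -0.6705·2.7702 − -1.9919·3.4113 = +4.9377 (running +11.1229)
  i=3: -1.9919·1.8903 − -2.7202·2.7702 = +3.7700 (running +14.8929)
  i=4: -2.7202·-0.0427 − -2.9508·1.8903 = +5.6941 (running +20.5870)
  i=5: -2.9508·-1.5756 − -1.6965·-0.0427 = +4.5767 (running +25.1637)
  i=6: -1.6965·-1.6054 − -0.4193·-1.5756 = +2.0630 (running +27.2267)
  i=7: -0.4193·0.4134 − 1.5995·-1.6054 = +2.3946 (running +29.6213)
  i=8: 1.5995·1.4575 − 1.5267·0.4134 = +1.7001 (running +31.3214)
Area = |Σ|/2 = |31.3214|/2 = 15.6607

Area at t=0.614: 15.6607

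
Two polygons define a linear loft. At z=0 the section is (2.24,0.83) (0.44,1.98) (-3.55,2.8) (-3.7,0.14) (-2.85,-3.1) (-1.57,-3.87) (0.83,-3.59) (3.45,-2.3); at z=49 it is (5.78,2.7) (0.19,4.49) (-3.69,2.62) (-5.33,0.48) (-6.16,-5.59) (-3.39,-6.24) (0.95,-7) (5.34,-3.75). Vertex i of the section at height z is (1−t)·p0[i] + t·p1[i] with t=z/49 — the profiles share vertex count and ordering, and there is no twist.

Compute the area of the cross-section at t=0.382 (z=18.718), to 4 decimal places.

Area at t=0.382: 55.6777

Cross-section at t=0.382: each vertex is (1-t)·p0[i] + t·p1[i].
  v1: (1-0.382)·(2.24,0.83) + 0.382·(5.78,2.7) = (3.5923,1.5443)
  v2: (1-0.382)·(0.44,1.98) + 0.382·(0.19,4.49) = (0.3445,2.9388)
  v3: (1-0.382)·(-3.55,2.8) + 0.382·(-3.69,2.62) = (-3.6035,2.7312)
  v4: (1-0.382)·(-3.7,0.14) + 0.382·(-5.33,0.48) = (-4.3227,0.2699)
  v5: (1-0.382)·(-2.85,-3.1) + 0.382·(-6.16,-5.59) = (-4.1144,-4.0512)
  v6: (1-0.382)·(-1.57,-3.87) + 0.382·(-3.39,-6.24) = (-2.2652,-4.7753)
  v7: (1-0.382)·(0.83,-3.59) + 0.382·(0.95,-7) = (0.8758,-4.8926)
  v8: (1-0.382)·(3.45,-2.3) + 0.382·(5.34,-3.75) = (4.1720,-2.8539)
Shoelace sum Σ(x_i·y_{i+1} − x_{i+1}·y_i):
  i=1: 3.5923·2.9388 − 0.3445·1.5443 = +10.0250 (running +10.0250)
  i=2: 0.3445·2.7312 − -3.6035·2.9388 = +11.5309 (running +21.5559)
  i=3: -3.6035·0.2699 − -4.3227·2.7312 = +10.8337 (running +32.3896)
  i=4: -4.3227·-4.0512 − -4.1144·0.2699 = +18.6223 (running +51.0119)
  i=5: -4.1144·-4.7753 − -2.2652·-4.0512 = +10.4709 (running +61.4828)
  i=6: -2.2652·-4.8926 − 0.8758·-4.7753 = +15.2654 (running +76.7482)
  i=7: 0.8758·-2.8539 − 4.1720·-4.8926 = +17.9124 (running +94.6605)
  i=8: 4.1720·1.5443 − 3.5923·-2.8539 = +16.6950 (running +111.3555)
Area = |Σ|/2 = |111.3555|/2 = 55.6777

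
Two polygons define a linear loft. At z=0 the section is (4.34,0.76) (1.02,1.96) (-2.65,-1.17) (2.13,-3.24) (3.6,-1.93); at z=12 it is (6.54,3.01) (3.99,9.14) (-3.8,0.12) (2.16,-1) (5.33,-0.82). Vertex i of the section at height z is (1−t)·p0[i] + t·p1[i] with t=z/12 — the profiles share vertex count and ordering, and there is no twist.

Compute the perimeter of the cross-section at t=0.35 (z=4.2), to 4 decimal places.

Perimeter at t=0.35: 22.4656

Cross-section at t=0.35: each vertex is (1-t)·p0[i] + t·p1[i].
  v1: (1-0.35)·(4.34,0.76) + 0.35·(6.54,3.01) = (5.1100,1.5475)
  v2: (1-0.35)·(1.02,1.96) + 0.35·(3.99,9.14) = (2.0595,4.4730)
  v3: (1-0.35)·(-2.65,-1.17) + 0.35·(-3.8,0.12) = (-3.0525,-0.7185)
  v4: (1-0.35)·(2.13,-3.24) + 0.35·(2.16,-1) = (2.1405,-2.4560)
  v5: (1-0.35)·(3.6,-1.93) + 0.35·(5.33,-0.82) = (4.2055,-1.5415)
Perimeter = Σ |v_{i+1} − v_i|:
  edge 1→2: √(-3.0505² + 2.9255²) = 4.2266 (running 4.2266)
  edge 2→3: √(-5.1120² + -5.1915²) = 7.2859 (running 11.5125)
  edge 3→4: √(5.1930² + -1.7375²) = 5.4760 (running 16.9884)
  edge 4→5: √(2.0650² + 0.9145²) = 2.2584 (running 19.2469)
  edge 5→1: √(0.9045² + 3.0890²) = 3.2187 (running 22.4656)
Perimeter = 22.4656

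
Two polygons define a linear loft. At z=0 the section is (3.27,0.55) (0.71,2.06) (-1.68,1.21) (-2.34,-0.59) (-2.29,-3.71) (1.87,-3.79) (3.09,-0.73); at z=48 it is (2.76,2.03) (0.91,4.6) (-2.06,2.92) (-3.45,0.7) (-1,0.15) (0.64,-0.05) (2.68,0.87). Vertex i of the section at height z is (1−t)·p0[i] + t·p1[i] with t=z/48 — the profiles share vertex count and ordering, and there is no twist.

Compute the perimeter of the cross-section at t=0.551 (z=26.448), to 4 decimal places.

Perimeter at t=0.551: 17.0156

Cross-section at t=0.551: each vertex is (1-t)·p0[i] + t·p1[i].
  v1: (1-0.551)·(3.27,0.55) + 0.551·(2.76,2.03) = (2.9890,1.3655)
  v2: (1-0.551)·(0.71,2.06) + 0.551·(0.91,4.6) = (0.8202,3.4595)
  v3: (1-0.551)·(-1.68,1.21) + 0.551·(-2.06,2.92) = (-1.8894,2.1522)
  v4: (1-0.551)·(-2.34,-0.59) + 0.551·(-3.45,0.7) = (-2.9516,0.1208)
  v5: (1-0.551)·(-2.29,-3.71) + 0.551·(-1,0.15) = (-1.5792,-1.5831)
  v6: (1-0.551)·(1.87,-3.79) + 0.551·(0.64,-0.05) = (1.1923,-1.7293)
  v7: (1-0.551)·(3.09,-0.73) + 0.551·(2.68,0.87) = (2.8641,0.1516)
Perimeter = Σ |v_{i+1} − v_i|:
  edge 1→2: √(-2.1688² + 2.0941²) = 3.0148 (running 3.0148)
  edge 2→3: √(-2.7096² + -1.3073²) = 3.0085 (running 6.0232)
  edge 3→4: √(-1.0622² + -2.0314²) = 2.2924 (running 8.3156)
  edge 4→5: √(1.3724² + -1.7039²) = 2.1879 (running 10.5035)
  edge 5→6: √(2.7715² + -0.1461²) = 2.7753 (running 13.2788)
  edge 6→7: √(1.6718² + 1.8809²) = 2.5165 (running 15.7953)
  edge 7→1: √(0.1249² + 1.2139²) = 1.2203 (running 17.0156)
Perimeter = 17.0156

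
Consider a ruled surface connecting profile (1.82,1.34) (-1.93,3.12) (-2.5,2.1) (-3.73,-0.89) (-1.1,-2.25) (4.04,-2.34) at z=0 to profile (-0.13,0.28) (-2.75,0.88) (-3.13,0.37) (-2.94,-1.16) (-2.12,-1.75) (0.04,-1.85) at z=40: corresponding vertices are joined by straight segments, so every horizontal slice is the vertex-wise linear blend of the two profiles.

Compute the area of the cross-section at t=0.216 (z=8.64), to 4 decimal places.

Cross-section at t=0.216: each vertex is (1-t)·p0[i] + t·p1[i].
  v1: (1-0.216)·(1.82,1.34) + 0.216·(-0.13,0.28) = (1.3988,1.1110)
  v2: (1-0.216)·(-1.93,3.12) + 0.216·(-2.75,0.88) = (-2.1071,2.6362)
  v3: (1-0.216)·(-2.5,2.1) + 0.216·(-3.13,0.37) = (-2.6361,1.7263)
  v4: (1-0.216)·(-3.73,-0.89) + 0.216·(-2.94,-1.16) = (-3.5594,-0.9483)
  v5: (1-0.216)·(-1.1,-2.25) + 0.216·(-2.12,-1.75) = (-1.3203,-2.1420)
  v6: (1-0.216)·(4.04,-2.34) + 0.216·(0.04,-1.85) = (3.1760,-2.2342)
Shoelace sum Σ(x_i·y_{i+1} − x_{i+1}·y_i):
  i=1: 1.3988·2.6362 − -2.1071·1.1110 = +6.0286 (running +6.0286)
  i=2: -2.1071·1.7263 − -2.6361·2.6362 = +3.3116 (running +9.3401)
  i=3: -2.6361·-0.9483 − -3.5594·1.7263 = +8.6444 (running +17.9846)
  i=4: -3.5594·-2.1420 − -1.3203·-0.9483 = +6.3721 (running +24.3566)
  i=5: -1.3203·-2.2342 − 3.1760·-2.1420 = +9.7528 (running +34.1094)
  i=6: 3.1760·1.1110 − 1.3988·-2.2342 = +6.6538 (running +40.7632)
Area = |Σ|/2 = |40.7632|/2 = 20.3816

Area at t=0.216: 20.3816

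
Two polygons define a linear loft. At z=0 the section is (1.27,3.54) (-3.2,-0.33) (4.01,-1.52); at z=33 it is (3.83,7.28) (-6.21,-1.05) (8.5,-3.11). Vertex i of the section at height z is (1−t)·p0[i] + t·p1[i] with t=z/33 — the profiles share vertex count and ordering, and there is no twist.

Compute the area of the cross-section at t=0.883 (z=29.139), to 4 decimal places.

Area at t=0.883: 63.1955

Cross-section at t=0.883: each vertex is (1-t)·p0[i] + t·p1[i].
  v1: (1-0.883)·(1.27,3.54) + 0.883·(3.83,7.28) = (3.5305,6.8424)
  v2: (1-0.883)·(-3.2,-0.33) + 0.883·(-6.21,-1.05) = (-5.8578,-0.9658)
  v3: (1-0.883)·(4.01,-1.52) + 0.883·(8.5,-3.11) = (7.9747,-2.9240)
Shoelace sum Σ(x_i·y_{i+1} − x_{i+1}·y_i):
  i=1: 3.5305·-0.9658 − -5.8578·6.8424 = +36.6721 (running +36.6721)
  i=2: -5.8578·-2.9240 − 7.9747·-0.9658 = +24.8297 (running +61.5019)
  i=3: 7.9747·6.8424 − 3.5305·-2.9240 = +64.8891 (running +126.3909)
Area = |Σ|/2 = |126.3909|/2 = 63.1955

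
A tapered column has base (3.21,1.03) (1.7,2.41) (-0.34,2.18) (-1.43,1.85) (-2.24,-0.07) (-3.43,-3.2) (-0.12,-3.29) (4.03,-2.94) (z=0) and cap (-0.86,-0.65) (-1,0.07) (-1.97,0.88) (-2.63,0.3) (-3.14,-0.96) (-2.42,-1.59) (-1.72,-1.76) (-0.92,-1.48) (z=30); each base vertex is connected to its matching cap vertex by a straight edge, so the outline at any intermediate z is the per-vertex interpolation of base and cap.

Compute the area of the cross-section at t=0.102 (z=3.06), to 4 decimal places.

Area at t=0.102: 27.0770

Cross-section at t=0.102: each vertex is (1-t)·p0[i] + t·p1[i].
  v1: (1-0.102)·(3.21,1.03) + 0.102·(-0.86,-0.65) = (2.7949,0.8586)
  v2: (1-0.102)·(1.7,2.41) + 0.102·(-1,0.07) = (1.4246,2.1713)
  v3: (1-0.102)·(-0.34,2.18) + 0.102·(-1.97,0.88) = (-0.5063,2.0474)
  v4: (1-0.102)·(-1.43,1.85) + 0.102·(-2.63,0.3) = (-1.5524,1.6919)
  v5: (1-0.102)·(-2.24,-0.07) + 0.102·(-3.14,-0.96) = (-2.3318,-0.1608)
  v6: (1-0.102)·(-3.43,-3.2) + 0.102·(-2.42,-1.59) = (-3.3270,-3.0358)
  v7: (1-0.102)·(-0.12,-3.29) + 0.102·(-1.72,-1.76) = (-0.2832,-3.1339)
  v8: (1-0.102)·(4.03,-2.94) + 0.102·(-0.92,-1.48) = (3.5251,-2.7911)
Shoelace sum Σ(x_i·y_{i+1} − x_{i+1}·y_i):
  i=1: 2.7949·2.1713 − 1.4246·0.8586 = +4.8453 (running +4.8453)
  i=2: 1.4246·2.0474 − -0.5063·2.1713 = +4.0160 (running +8.8613)
  i=3: -0.5063·1.6919 − -1.5524·2.0474 = +2.3218 (running +11.1831)
  i=4: -1.5524·-0.1608 − -2.3318·1.6919 = +4.1948 (running +15.3779)
  i=5: -2.3318·-3.0358 − -3.3270·-0.1608 = +6.5439 (running +21.9218)
  i=6: -3.3270·-3.1339 − -0.2832·-3.0358 = +9.5668 (running +31.4886)
  i=7: -0.2832·-2.7911 − 3.5251·-3.1339 = +11.8379 (running +43.3265)
  i=8: 3.5251·0.8586 − 2.7949·-2.7911 = +10.8275 (running +54.1540)
Area = |Σ|/2 = |54.1540|/2 = 27.0770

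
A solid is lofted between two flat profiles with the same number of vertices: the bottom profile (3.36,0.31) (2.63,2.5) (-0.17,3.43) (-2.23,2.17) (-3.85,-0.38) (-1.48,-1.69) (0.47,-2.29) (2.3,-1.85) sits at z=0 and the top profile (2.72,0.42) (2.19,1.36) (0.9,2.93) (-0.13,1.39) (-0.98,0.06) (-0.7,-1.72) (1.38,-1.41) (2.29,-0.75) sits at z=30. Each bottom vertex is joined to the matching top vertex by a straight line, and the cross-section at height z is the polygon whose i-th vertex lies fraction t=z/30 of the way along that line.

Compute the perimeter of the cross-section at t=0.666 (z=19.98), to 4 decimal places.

Cross-section at t=0.666: each vertex is (1-t)·p0[i] + t·p1[i].
  v1: (1-0.666)·(3.36,0.31) + 0.666·(2.72,0.42) = (2.9338,0.3833)
  v2: (1-0.666)·(2.63,2.5) + 0.666·(2.19,1.36) = (2.3370,1.7408)
  v3: (1-0.666)·(-0.17,3.43) + 0.666·(0.9,2.93) = (0.5426,3.0970)
  v4: (1-0.666)·(-2.23,2.17) + 0.666·(-0.13,1.39) = (-0.8314,1.6505)
  v5: (1-0.666)·(-3.85,-0.38) + 0.666·(-0.98,0.06) = (-1.9386,-0.0870)
  v6: (1-0.666)·(-1.48,-1.69) + 0.666·(-0.7,-1.72) = (-0.9605,-1.7100)
  v7: (1-0.666)·(0.47,-2.29) + 0.666·(1.38,-1.41) = (1.0761,-1.7039)
  v8: (1-0.666)·(2.3,-1.85) + 0.666·(2.29,-0.75) = (2.2933,-1.1174)
Perimeter = Σ |v_{i+1} − v_i|:
  edge 1→2: √(-0.5968² + 1.3575²) = 1.4829 (running 1.4829)
  edge 2→3: √(-1.7943² + 1.3562²) = 2.2492 (running 3.7321)
  edge 3→4: √(-1.3740² + -1.4465²) = 1.9951 (running 5.7272)
  edge 4→5: √(-1.1072² + -1.7375²) = 2.0603 (running 7.7874)
  edge 5→6: √(0.9781² + -1.6230²) = 1.8949 (running 9.6824)
  edge 6→7: √(2.0366² + 0.0061²) = 2.0366 (running 11.7190)
  edge 7→8: √(1.2173² + 0.5865²) = 1.3512 (running 13.0702)
  edge 8→1: √(0.6404² + 1.5007²) = 1.6316 (running 14.7018)
Perimeter = 14.7018

Perimeter at t=0.666: 14.7018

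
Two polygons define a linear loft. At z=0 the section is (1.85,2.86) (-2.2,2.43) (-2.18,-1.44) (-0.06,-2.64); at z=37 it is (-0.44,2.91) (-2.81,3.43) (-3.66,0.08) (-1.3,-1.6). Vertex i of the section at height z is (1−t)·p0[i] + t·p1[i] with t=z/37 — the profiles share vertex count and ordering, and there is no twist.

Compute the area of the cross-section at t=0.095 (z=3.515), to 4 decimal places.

Cross-section at t=0.095: each vertex is (1-t)·p0[i] + t·p1[i].
  v1: (1-0.095)·(1.85,2.86) + 0.095·(-0.44,2.91) = (1.6325,2.8647)
  v2: (1-0.095)·(-2.2,2.43) + 0.095·(-2.81,3.43) = (-2.2580,2.5250)
  v3: (1-0.095)·(-2.18,-1.44) + 0.095·(-3.66,0.08) = (-2.3206,-1.2956)
  v4: (1-0.095)·(-0.06,-2.64) + 0.095·(-1.3,-1.6) = (-0.1778,-2.5412)
Shoelace sum Σ(x_i·y_{i+1} − x_{i+1}·y_i):
  i=1: 1.6325·2.5250 − -2.2580·2.8647 = +10.5904 (running +10.5904)
  i=2: -2.2580·-1.2956 − -2.3206·2.5250 = +8.7849 (running +19.3753)
  i=3: -2.3206·-2.5412 − -0.1778·-1.2956 = +5.6668 (running +25.0421)
  i=4: -0.1778·2.8647 − 1.6325·-2.5412 = +3.6390 (running +28.6811)
Area = |Σ|/2 = |28.6811|/2 = 14.3405

Area at t=0.095: 14.3405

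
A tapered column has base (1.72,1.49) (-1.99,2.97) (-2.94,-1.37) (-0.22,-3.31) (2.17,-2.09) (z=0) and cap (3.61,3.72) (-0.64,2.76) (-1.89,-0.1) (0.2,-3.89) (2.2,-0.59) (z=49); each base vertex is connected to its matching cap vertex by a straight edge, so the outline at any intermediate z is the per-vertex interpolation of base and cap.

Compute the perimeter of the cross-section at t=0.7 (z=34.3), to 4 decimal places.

Cross-section at t=0.7: each vertex is (1-t)·p0[i] + t·p1[i].
  v1: (1-0.7)·(1.72,1.49) + 0.7·(3.61,3.72) = (3.0430,3.0510)
  v2: (1-0.7)·(-1.99,2.97) + 0.7·(-0.64,2.76) = (-1.0450,2.8230)
  v3: (1-0.7)·(-2.94,-1.37) + 0.7·(-1.89,-0.1) = (-2.2050,-0.4810)
  v4: (1-0.7)·(-0.22,-3.31) + 0.7·(0.2,-3.89) = (0.0740,-3.7160)
  v5: (1-0.7)·(2.17,-2.09) + 0.7·(2.2,-0.59) = (2.1910,-1.0400)
Perimeter = Σ |v_{i+1} − v_i|:
  edge 1→2: √(-4.0880² + -0.2280²) = 4.0944 (running 4.0944)
  edge 2→3: √(-1.1600² + -3.3040²) = 3.5017 (running 7.5961)
  edge 3→4: √(2.2790² + -3.2350²) = 3.9572 (running 11.5532)
  edge 4→5: √(2.1170² + 2.6760²) = 3.4121 (running 14.9654)
  edge 5→1: √(0.8520² + 4.0910²) = 4.1788 (running 19.1441)
Perimeter = 19.1441

Perimeter at t=0.7: 19.1441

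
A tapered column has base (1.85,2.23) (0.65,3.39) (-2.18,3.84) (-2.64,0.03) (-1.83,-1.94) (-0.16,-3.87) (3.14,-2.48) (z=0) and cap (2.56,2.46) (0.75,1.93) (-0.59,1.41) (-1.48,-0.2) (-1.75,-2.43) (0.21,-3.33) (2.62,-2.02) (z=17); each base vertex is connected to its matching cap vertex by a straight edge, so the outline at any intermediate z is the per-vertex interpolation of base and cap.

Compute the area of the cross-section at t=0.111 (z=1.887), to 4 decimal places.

Area at t=0.111: 28.9535

Cross-section at t=0.111: each vertex is (1-t)·p0[i] + t·p1[i].
  v1: (1-0.111)·(1.85,2.23) + 0.111·(2.56,2.46) = (1.9288,2.2555)
  v2: (1-0.111)·(0.65,3.39) + 0.111·(0.75,1.93) = (0.6611,3.2279)
  v3: (1-0.111)·(-2.18,3.84) + 0.111·(-0.59,1.41) = (-2.0035,3.5703)
  v4: (1-0.111)·(-2.64,0.03) + 0.111·(-1.48,-0.2) = (-2.5112,0.0045)
  v5: (1-0.111)·(-1.83,-1.94) + 0.111·(-1.75,-2.43) = (-1.8211,-1.9944)
  v6: (1-0.111)·(-0.16,-3.87) + 0.111·(0.21,-3.33) = (-0.1189,-3.8101)
  v7: (1-0.111)·(3.14,-2.48) + 0.111·(2.62,-2.02) = (3.0823,-2.4289)
Shoelace sum Σ(x_i·y_{i+1} − x_{i+1}·y_i):
  i=1: 1.9288·3.2279 − 0.6611·2.2555 = +4.7350 (running +4.7350)
  i=2: 0.6611·3.5703 − -2.0035·3.2279 = +8.8275 (running +13.5625)
  i=3: -2.0035·0.0045 − -2.5112·3.5703 = +8.9568 (running +22.5193)
  i=4: -2.5112·-1.9944 − -1.8211·0.0045 = +5.0165 (running +27.5358)
  i=5: -1.8211·-3.8101 − -0.1189·-1.9944 = +6.7014 (running +34.2372)
  i=6: -0.1189·-2.4289 − 3.0823·-3.8101 = +12.0325 (running +46.2698)
  i=7: 3.0823·2.2555 − 1.9288·-2.4289 = +11.6371 (running +57.9069)
Area = |Σ|/2 = |57.9069|/2 = 28.9535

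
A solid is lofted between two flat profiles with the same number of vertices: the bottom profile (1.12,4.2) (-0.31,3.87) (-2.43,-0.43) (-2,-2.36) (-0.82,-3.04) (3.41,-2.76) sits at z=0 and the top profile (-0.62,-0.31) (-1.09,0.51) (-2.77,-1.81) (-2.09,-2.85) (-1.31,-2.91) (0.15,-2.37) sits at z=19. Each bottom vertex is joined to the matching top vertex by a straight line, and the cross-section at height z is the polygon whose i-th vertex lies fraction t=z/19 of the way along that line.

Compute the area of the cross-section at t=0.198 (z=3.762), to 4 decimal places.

Cross-section at t=0.198: each vertex is (1-t)·p0[i] + t·p1[i].
  v1: (1-0.198)·(1.12,4.2) + 0.198·(-0.62,-0.31) = (0.7755,3.3070)
  v2: (1-0.198)·(-0.31,3.87) + 0.198·(-1.09,0.51) = (-0.4644,3.2047)
  v3: (1-0.198)·(-2.43,-0.43) + 0.198·(-2.77,-1.81) = (-2.4973,-0.7032)
  v4: (1-0.198)·(-2,-2.36) + 0.198·(-2.09,-2.85) = (-2.0178,-2.4570)
  v5: (1-0.198)·(-0.82,-3.04) + 0.198·(-1.31,-2.91) = (-0.9170,-3.0143)
  v6: (1-0.198)·(3.41,-2.76) + 0.198·(0.15,-2.37) = (2.7645,-2.6828)
Shoelace sum Σ(x_i·y_{i+1} − x_{i+1}·y_i):
  i=1: 0.7755·3.2047 − -0.4644·3.3070 = +4.0211 (running +4.0211)
  i=2: -0.4644·-0.7032 − -2.4973·3.2047 = +8.3298 (running +12.3509)
  i=3: -2.4973·-2.4570 − -2.0178·-0.7032 = +4.7170 (running +17.0679)
  i=4: -2.0178·-3.0143 − -0.9170·-2.4570 = +3.8291 (running +20.8970)
  i=5: -0.9170·-2.6828 − 2.7645·-3.0143 = +10.7931 (running +31.6901)
  i=6: 2.7645·3.3070 − 0.7755·-2.6828 = +11.2228 (running +42.9129)
Area = |Σ|/2 = |42.9129|/2 = 21.4564

Area at t=0.198: 21.4564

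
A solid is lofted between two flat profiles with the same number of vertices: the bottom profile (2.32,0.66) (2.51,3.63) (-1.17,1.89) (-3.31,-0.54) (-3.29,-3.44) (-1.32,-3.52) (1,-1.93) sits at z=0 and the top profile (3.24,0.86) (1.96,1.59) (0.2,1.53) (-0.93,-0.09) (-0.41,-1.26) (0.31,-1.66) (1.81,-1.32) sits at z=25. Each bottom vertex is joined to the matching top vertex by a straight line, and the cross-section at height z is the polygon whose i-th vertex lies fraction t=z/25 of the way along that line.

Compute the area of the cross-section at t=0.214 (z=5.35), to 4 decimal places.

Area at t=0.214: 21.1626

Cross-section at t=0.214: each vertex is (1-t)·p0[i] + t·p1[i].
  v1: (1-0.214)·(2.32,0.66) + 0.214·(3.24,0.86) = (2.5169,0.7028)
  v2: (1-0.214)·(2.51,3.63) + 0.214·(1.96,1.59) = (2.3923,3.1934)
  v3: (1-0.214)·(-1.17,1.89) + 0.214·(0.2,1.53) = (-0.8768,1.8130)
  v4: (1-0.214)·(-3.31,-0.54) + 0.214·(-0.93,-0.09) = (-2.8007,-0.4437)
  v5: (1-0.214)·(-3.29,-3.44) + 0.214·(-0.41,-1.26) = (-2.6737,-2.9735)
  v6: (1-0.214)·(-1.32,-3.52) + 0.214·(0.31,-1.66) = (-0.9712,-3.1220)
  v7: (1-0.214)·(1,-1.93) + 0.214·(1.81,-1.32) = (1.1733,-1.7995)
Shoelace sum Σ(x_i·y_{i+1} − x_{i+1}·y_i):
  i=1: 2.5169·3.1934 − 2.3923·0.7028 = +6.3562 (running +6.3562)
  i=2: 2.3923·1.8130 − -0.8768·3.1934 = +7.1372 (running +13.4934)
  i=3: -0.8768·-0.4437 − -2.8007·1.8130 = +5.4666 (running +18.9600)
  i=4: -2.8007·-2.9735 − -2.6737·-0.4437 = +7.1415 (running +26.1014)
  i=5: -2.6737·-3.1220 − -0.9712·-2.9735 = +5.4593 (running +31.5608)
  i=6: -0.9712·-1.7995 − 1.1733·-3.1220 = +5.4107 (running +36.9715)
  i=7: 1.1733·0.7028 − 2.5169·-1.7995 = +5.3536 (running +42.3251)
Area = |Σ|/2 = |42.3251|/2 = 21.1626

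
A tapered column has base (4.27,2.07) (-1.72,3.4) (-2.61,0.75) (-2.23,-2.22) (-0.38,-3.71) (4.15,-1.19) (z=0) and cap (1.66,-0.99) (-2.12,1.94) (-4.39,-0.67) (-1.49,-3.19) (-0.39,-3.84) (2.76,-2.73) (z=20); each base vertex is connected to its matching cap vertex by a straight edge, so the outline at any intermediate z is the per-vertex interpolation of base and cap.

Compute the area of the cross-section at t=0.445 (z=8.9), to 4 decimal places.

Cross-section at t=0.445: each vertex is (1-t)·p0[i] + t·p1[i].
  v1: (1-0.445)·(4.27,2.07) + 0.445·(1.66,-0.99) = (3.1085,0.7083)
  v2: (1-0.445)·(-1.72,3.4) + 0.445·(-2.12,1.94) = (-1.8980,2.7503)
  v3: (1-0.445)·(-2.61,0.75) + 0.445·(-4.39,-0.67) = (-3.4021,0.1181)
  v4: (1-0.445)·(-2.23,-2.22) + 0.445·(-1.49,-3.19) = (-1.9007,-2.6517)
  v5: (1-0.445)·(-0.38,-3.71) + 0.445·(-0.39,-3.84) = (-0.3844,-3.7678)
  v6: (1-0.445)·(4.15,-1.19) + 0.445·(2.76,-2.73) = (3.5314,-1.8753)
Shoelace sum Σ(x_i·y_{i+1} − x_{i+1}·y_i):
  i=1: 3.1085·2.7503 − -1.8980·0.7083 = +9.8938 (running +9.8938)
  i=2: -1.8980·0.1181 − -3.4021·2.7503 = +9.1326 (running +19.0264)
  i=3: -3.4021·-2.6517 − -1.9007·0.1181 = +9.2457 (running +28.2721)
  i=4: -1.9007·-3.7678 − -0.3844·-2.6517 = +6.1421 (running +34.4142)
  i=5: -0.3844·-1.8753 − 3.5314·-3.7678 = +14.0269 (running +48.4412)
  i=6: 3.5314·0.7083 − 3.1085·-1.8753 = +8.3308 (running +56.7719)
Area = |Σ|/2 = |56.7719|/2 = 28.3860

Area at t=0.445: 28.3860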